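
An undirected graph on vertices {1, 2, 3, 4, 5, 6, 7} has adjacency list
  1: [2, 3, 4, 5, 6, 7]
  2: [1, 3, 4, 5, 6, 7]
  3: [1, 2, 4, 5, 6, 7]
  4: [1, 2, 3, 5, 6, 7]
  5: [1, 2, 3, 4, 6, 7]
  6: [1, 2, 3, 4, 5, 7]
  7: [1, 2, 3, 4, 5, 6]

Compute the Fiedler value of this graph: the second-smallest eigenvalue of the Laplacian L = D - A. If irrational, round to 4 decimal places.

7

Each diagonal entry of L is the vertex degree and each off-diagonal entry is -1 where an edge is present, 0 otherwise; in the order [1, 2, 3, 4, 5, 6, 7] the diagonal is [6, 6, 6, 6, 6, 6, 6]. The sorted Laplacian eigenvalues are [0, 7, 7, 7, 7, 7, 7]; the algebraic connectivity is the second entry, 7.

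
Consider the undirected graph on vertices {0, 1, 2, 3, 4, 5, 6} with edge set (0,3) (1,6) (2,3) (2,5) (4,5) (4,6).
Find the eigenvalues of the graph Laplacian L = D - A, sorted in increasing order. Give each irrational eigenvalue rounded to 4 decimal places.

[0, 0.1981, 0.7530, 1.5550, 2.4450, 3.2470, 3.8019]

Each diagonal entry of L is the vertex degree and each off-diagonal entry is -1 where an edge is present, 0 otherwise; in the order [0, 1, 2, 3, 4, 5, 6] the diagonal is [1, 1, 2, 2, 2, 2, 2]. Diagonalising L (or applying a numerical eigensolver to the 7x7 matrix) gives the spectrum above. By the matrix-tree theorem the graph has (1/7) * product of the nonzero eigenvalues = 1 spanning tree.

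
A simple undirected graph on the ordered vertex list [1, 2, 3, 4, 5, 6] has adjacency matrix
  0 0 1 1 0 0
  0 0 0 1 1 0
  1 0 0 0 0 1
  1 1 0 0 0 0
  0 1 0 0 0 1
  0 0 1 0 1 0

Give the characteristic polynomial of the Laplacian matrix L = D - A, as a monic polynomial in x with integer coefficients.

x^6 - 12x^5 + 54x^4 - 112x^3 + 105x^2 - 36x

Each diagonal entry of L is the vertex degree and each off-diagonal entry is -1 where an edge is present, 0 otherwise; in the order [1, 2, 3, 4, 5, 6] the diagonal is [2, 2, 2, 2, 2, 2]. The eigenvalues of L are [0, 1, 1, 3, 3, 4]; the characteristic polynomial is the product of (x - lambda_i), which multiplies out to x^6 - 12x^5 + 54x^4 - 112x^3 + 105x^2 - 36x. Since p(0) = det(-L) = 0, x divides p(x). The eigenvalues sum to 12, which equals trace(L) = 2|E|.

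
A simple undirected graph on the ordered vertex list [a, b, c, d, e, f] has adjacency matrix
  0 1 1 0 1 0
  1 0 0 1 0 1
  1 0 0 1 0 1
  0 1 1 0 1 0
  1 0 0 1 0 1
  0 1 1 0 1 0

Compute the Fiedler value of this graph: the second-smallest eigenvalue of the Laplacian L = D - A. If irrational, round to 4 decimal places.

3

With the vertex order [a, b, c, d, e, f], the degrees are [3, 3, 3, 3, 3, 3], giving D = diag(3, 3, 3, 3, 3, 3) and L = D - A. The smallest Laplacian eigenvalue is always 0. The next one, lambda_2 = 3, measures how hard the graph is to disconnect: larger values mean better connectivity.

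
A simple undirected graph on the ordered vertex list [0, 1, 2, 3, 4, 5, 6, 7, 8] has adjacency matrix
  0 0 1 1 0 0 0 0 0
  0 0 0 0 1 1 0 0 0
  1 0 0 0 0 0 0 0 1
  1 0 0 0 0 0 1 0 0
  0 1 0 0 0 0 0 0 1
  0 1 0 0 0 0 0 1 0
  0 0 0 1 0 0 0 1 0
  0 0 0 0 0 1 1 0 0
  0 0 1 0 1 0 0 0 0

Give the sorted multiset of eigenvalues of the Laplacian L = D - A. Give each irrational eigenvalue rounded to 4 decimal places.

[0, 0.4679, 0.4679, 1.6527, 1.6527, 3, 3, 3.8794, 3.8794]

Each diagonal entry of L is the vertex degree and each off-diagonal entry is -1 where an edge is present, 0 otherwise; in the order [0, 1, 2, 3, 4, 5, 6, 7, 8] the diagonal is [2, 2, 2, 2, 2, 2, 2, 2, 2]. The multiplicity of 0 as a Laplacian eigenvalue equals the number of connected components. The largest eigenvalue, 3.8794, is at most the vertex count 9. There is one zero in the spectrum, matching the 1 component.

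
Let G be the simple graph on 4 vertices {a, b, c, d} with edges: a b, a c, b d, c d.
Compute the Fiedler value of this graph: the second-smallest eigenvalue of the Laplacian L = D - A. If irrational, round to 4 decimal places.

With the vertex order [a, b, c, d], the degrees are [2, 2, 2, 2], giving D = diag(2, 2, 2, 2) and L = D - A. The smallest Laplacian eigenvalue is always 0. The next one, lambda_2 = 2, measures how hard the graph is to disconnect: larger values mean better connectivity.

2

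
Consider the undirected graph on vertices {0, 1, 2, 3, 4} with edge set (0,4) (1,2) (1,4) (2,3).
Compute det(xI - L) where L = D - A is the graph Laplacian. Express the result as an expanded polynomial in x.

With the vertex order [0, 1, 2, 3, 4], the degrees are [1, 2, 2, 1, 2], giving D = diag(1, 2, 2, 1, 2) and L = D - A. Computing det(xI - L) by cofactor expansion (or equivalently via sum-over-permutations) gives x^5 - 8x^4 + 21x^3 - 20x^2 + 5x. The coefficient of x^4 equals -trace(L) = -8, matching the sum of degrees. There is one zero in the spectrum, matching the 1 component.

x^5 - 8x^4 + 21x^3 - 20x^2 + 5x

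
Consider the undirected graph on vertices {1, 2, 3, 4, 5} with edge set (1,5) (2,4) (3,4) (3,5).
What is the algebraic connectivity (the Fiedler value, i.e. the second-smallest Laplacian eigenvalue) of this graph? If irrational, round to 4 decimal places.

0.3820

Reading degrees in the order [1, 2, 3, 4, 5] gives [1, 1, 2, 2, 2]; set D = diag(1, 1, 2, 2, 2) and form L = D - A. The smallest Laplacian eigenvalue is always 0. The next one, lambda_2 = 0.3820, measures how hard the graph is to disconnect: larger values mean better connectivity.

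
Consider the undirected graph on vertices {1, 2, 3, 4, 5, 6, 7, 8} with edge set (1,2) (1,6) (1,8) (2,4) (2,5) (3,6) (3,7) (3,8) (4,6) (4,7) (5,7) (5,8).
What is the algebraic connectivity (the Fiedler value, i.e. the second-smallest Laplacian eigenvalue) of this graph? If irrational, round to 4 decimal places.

2

Each diagonal entry of L is the vertex degree and each off-diagonal entry is -1 where an edge is present, 0 otherwise; in the order [1, 2, 3, 4, 5, 6, 7, 8] the diagonal is [3, 3, 3, 3, 3, 3, 3, 3]. Computing the eigenvalues of L and sorting gives [0, 2, 2, 2, 4, 4, 4, 6]. The Fiedler value lambda_2 = 2 is strictly positive, so the graph is connected. The eigenvalues sum to 24, which equals trace(L) = 2|E|.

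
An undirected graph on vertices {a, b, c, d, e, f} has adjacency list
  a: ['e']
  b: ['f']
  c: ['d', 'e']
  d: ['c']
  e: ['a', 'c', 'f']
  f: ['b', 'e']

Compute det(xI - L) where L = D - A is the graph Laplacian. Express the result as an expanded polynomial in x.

With the vertex order [a, b, c, d, e, f], the degrees are [1, 1, 2, 1, 3, 2], giving D = diag(1, 1, 2, 1, 3, 2) and L = D - A. Computing det(xI - L) by cofactor expansion (or equivalently via sum-over-permutations) gives x^6 - 10x^5 + 35x^4 - 52x^3 + 31x^2 - 6x. The coefficient of x^5 equals -trace(L) = -10, matching the sum of degrees. There is one zero in the spectrum, matching the 1 component.

x^6 - 10x^5 + 35x^4 - 52x^3 + 31x^2 - 6x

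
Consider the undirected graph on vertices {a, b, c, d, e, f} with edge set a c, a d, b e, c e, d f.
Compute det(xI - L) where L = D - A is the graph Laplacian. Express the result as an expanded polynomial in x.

Reading degrees in the order [a, b, c, d, e, f] gives [2, 1, 2, 2, 2, 1]; set D = diag(2, 1, 2, 2, 2, 1) and form L = D - A. Computing det(xI - L) by cofactor expansion (or equivalently via sum-over-permutations) gives x^6 - 10x^5 + 36x^4 - 56x^3 + 35x^2 - 6x. The coefficient of x^5 equals -trace(L) = -10, matching the sum of degrees. The largest eigenvalue, 3.7321, is at most the vertex count 6.

x^6 - 10x^5 + 36x^4 - 56x^3 + 35x^2 - 6x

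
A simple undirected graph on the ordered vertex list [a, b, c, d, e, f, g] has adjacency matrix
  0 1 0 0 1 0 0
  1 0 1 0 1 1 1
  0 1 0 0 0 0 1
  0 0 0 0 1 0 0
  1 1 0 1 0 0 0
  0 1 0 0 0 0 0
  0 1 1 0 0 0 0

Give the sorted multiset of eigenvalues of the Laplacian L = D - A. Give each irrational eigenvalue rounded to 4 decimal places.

[0, 0.5961, 1, 1.5196, 3, 3.8273, 6.0570]

With the vertex order [a, b, c, d, e, f, g], the degrees are [2, 5, 2, 1, 3, 1, 2], giving D = diag(2, 5, 2, 1, 3, 1, 2) and L = D - A. The multiplicity of 0 as a Laplacian eigenvalue equals the number of connected components.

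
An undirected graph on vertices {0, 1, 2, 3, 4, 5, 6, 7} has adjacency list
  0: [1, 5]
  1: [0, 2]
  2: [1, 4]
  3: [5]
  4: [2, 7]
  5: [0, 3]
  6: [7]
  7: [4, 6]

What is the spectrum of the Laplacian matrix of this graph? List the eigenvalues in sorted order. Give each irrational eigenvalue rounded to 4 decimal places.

Reading degrees in the order [0, 1, 2, 3, 4, 5, 6, 7] gives [2, 2, 2, 1, 2, 2, 1, 2]; set D = diag(2, 2, 2, 1, 2, 2, 1, 2) and form L = D - A. Since every row of L sums to 0, the all-ones vector is in the kernel and 0 is an eigenvalue. There is one zero in the spectrum, matching the 1 component.

[0, 0.1522, 0.5858, 1.2346, 2, 2.7654, 3.4142, 3.8478]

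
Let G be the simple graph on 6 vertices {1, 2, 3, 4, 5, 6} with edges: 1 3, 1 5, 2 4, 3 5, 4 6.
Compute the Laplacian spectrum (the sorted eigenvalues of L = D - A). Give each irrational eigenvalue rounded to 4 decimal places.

Each diagonal entry of L is the vertex degree and each off-diagonal entry is -1 where an edge is present, 0 otherwise; in the order [1, 2, 3, 4, 5, 6] the diagonal is [2, 1, 2, 2, 2, 1]. Diagonalising L (or applying a numerical eigensolver to the 6x6 matrix) gives the spectrum above. The 2 zero eigenvalues correspond to the 2 connected components.

[0, 0, 1, 3, 3, 3]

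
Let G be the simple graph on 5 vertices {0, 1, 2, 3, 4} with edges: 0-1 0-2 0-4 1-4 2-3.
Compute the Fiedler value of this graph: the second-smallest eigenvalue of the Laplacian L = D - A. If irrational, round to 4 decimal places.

0.5188

Reading degrees in the order [0, 1, 2, 3, 4] gives [3, 2, 2, 1, 2]; set D = diag(3, 2, 2, 1, 2) and form L = D - A. The sorted Laplacian eigenvalues are [0, 0.5188, 2.3111, 3, 4.1701]; the algebraic connectivity is the second entry, 0.5188. There is one zero in the spectrum, matching the 1 component.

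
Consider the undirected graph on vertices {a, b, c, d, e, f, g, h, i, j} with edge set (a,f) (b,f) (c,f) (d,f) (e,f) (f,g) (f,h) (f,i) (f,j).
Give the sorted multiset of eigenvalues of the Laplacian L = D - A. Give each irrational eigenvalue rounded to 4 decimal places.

[0, 1, 1, 1, 1, 1, 1, 1, 1, 10]

With the vertex order [a, b, c, d, e, f, g, h, i, j], the degrees are [1, 1, 1, 1, 1, 9, 1, 1, 1, 1], giving D = diag(1, 1, 1, 1, 1, 9, 1, 1, 1, 1) and L = D - A. Diagonalising L (or applying a numerical eigensolver to the 10x10 matrix) gives the spectrum above. There is one zero in the spectrum, matching the 1 component. By the matrix-tree theorem the graph has (1/10) * product of the nonzero eigenvalues = 1 spanning tree.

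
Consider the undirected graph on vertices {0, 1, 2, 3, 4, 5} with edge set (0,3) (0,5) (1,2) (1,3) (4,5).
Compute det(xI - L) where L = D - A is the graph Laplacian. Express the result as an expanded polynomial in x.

x^6 - 10x^5 + 36x^4 - 56x^3 + 35x^2 - 6x

Reading degrees in the order [0, 1, 2, 3, 4, 5] gives [2, 2, 1, 2, 1, 2]; set D = diag(2, 2, 1, 2, 1, 2) and form L = D - A. L has integer entries, so p(x) = det(xI - L) has integer coefficients. Expanding the determinant yields x^6 - 10x^5 + 36x^4 - 56x^3 + 35x^2 - 6x. The constant term is 0 because L is singular (the all-ones vector lies in its kernel).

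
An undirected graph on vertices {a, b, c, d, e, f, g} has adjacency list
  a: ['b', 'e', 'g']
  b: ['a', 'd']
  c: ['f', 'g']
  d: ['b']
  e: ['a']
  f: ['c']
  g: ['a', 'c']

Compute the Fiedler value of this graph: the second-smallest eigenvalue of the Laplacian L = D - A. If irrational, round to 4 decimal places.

Reading degrees in the order [a, b, c, d, e, f, g] gives [3, 2, 2, 1, 1, 1, 2]; set D = diag(3, 2, 2, 1, 1, 1, 2) and form L = D - A. The sorted Laplacian eigenvalues are [0, 0.2603, 0.6262, 1.4055, 2.2742, 3.0996, 4.3342]; the algebraic connectivity is the second entry, 0.2603. By the matrix-tree theorem the graph has (1/7) * product of the nonzero eigenvalues = 1 spanning tree. The largest eigenvalue, 4.3342, is at most the vertex count 7.

0.2603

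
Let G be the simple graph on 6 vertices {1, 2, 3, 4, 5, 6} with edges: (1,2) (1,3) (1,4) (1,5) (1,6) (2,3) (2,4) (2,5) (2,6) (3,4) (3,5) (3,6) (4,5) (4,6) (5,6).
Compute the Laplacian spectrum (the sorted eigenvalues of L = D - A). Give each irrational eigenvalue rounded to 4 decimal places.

[0, 6, 6, 6, 6, 6]

Each diagonal entry of L is the vertex degree and each off-diagonal entry is -1 where an edge is present, 0 otherwise; in the order [1, 2, 3, 4, 5, 6] the diagonal is [5, 5, 5, 5, 5, 5]. Diagonalising L (or applying a numerical eigensolver to the 6x6 matrix) gives the spectrum above. The single zero eigenvalue shows the graph is connected. By the matrix-tree theorem the graph has (1/6) * product of the nonzero eigenvalues = 1296 spanning trees.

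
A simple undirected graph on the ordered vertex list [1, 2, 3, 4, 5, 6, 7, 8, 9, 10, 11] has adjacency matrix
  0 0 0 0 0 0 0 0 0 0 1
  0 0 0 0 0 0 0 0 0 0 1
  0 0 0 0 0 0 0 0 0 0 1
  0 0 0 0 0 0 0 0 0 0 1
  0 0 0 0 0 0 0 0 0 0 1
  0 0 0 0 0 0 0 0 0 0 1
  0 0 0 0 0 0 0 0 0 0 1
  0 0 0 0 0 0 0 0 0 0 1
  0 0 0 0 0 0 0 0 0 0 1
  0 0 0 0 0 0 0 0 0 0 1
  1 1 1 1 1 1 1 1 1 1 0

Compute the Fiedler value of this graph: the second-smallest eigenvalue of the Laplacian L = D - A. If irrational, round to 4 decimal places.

Each diagonal entry of L is the vertex degree and each off-diagonal entry is -1 where an edge is present, 0 otherwise; in the order [1, 2, 3, 4, 5, 6, 7, 8, 9, 10, 11] the diagonal is [1, 1, 1, 1, 1, 1, 1, 1, 1, 1, 10]. Computing the eigenvalues of L and sorting gives [0, 1, 1, 1, 1, 1, 1, 1, 1, 1, 11]. The Fiedler value lambda_2 = 1 is strictly positive, so the graph is connected.

1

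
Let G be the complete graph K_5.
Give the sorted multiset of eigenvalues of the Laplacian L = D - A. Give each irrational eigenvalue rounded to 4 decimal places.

[0, 5, 5, 5, 5]

The graph has 5 vertices and degree multiset [4, 4, 4, 4, 4]; D is the diagonal matrix of degrees and L = D - A. The multiplicity of 0 as a Laplacian eigenvalue equals the number of connected components. The single zero eigenvalue shows the graph is connected. There is one zero in the spectrum, matching the 1 component. By the matrix-tree theorem the graph has (1/5) * product of the nonzero eigenvalues = 125 spanning trees.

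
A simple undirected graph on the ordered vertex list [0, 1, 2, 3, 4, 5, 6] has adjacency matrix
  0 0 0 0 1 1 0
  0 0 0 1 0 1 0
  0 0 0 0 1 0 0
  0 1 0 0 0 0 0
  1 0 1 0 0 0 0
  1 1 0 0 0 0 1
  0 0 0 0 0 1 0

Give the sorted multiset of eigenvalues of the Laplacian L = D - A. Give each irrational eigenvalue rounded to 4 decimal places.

Reading degrees in the order [0, 1, 2, 3, 4, 5, 6] gives [2, 2, 1, 1, 2, 3, 1]; set D = diag(2, 2, 1, 1, 2, 3, 1) and form L = D - A. The multiplicity of 0 as a Laplacian eigenvalue equals the number of connected components. The single zero eigenvalue shows the graph is connected. By the matrix-tree theorem the graph has (1/7) * product of the nonzero eigenvalues = 1 spanning tree.

[0, 0.2603, 0.6262, 1.4055, 2.2742, 3.0996, 4.3342]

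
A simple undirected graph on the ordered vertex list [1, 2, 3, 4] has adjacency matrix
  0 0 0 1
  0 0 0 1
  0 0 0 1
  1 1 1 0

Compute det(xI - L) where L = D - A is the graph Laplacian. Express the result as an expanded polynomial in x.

With the vertex order [1, 2, 3, 4], the degrees are [1, 1, 1, 3], giving D = diag(1, 1, 1, 3) and L = D - A. Computing det(xI - L) by cofactor expansion (or equivalently via sum-over-permutations) gives x^4 - 6x^3 + 9x^2 - 4x. The coefficient of x^3 equals -trace(L) = -6, matching the sum of degrees. There is one zero in the spectrum, matching the 1 component.

x^4 - 6x^3 + 9x^2 - 4x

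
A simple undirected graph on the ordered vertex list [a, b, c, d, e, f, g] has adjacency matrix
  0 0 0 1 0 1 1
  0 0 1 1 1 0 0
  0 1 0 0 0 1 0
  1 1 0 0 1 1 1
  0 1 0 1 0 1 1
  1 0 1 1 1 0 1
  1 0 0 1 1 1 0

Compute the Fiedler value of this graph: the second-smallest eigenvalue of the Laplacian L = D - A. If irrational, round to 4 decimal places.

1.6368

Reading degrees in the order [a, b, c, d, e, f, g] gives [3, 3, 2, 5, 4, 5, 4]; set D = diag(3, 3, 2, 5, 4, 5, 4) and form L = D - A. Computing the eigenvalues of L and sorting gives [0, 1.6368, 2.8277, 3.9391, 5.3145, 5.8745, 6.4074]. The Fiedler value lambda_2 = 1.6368 is strictly positive, so the graph is connected. The largest eigenvalue, 6.4074, is at most the vertex count 7. There is one zero in the spectrum, matching the 1 component.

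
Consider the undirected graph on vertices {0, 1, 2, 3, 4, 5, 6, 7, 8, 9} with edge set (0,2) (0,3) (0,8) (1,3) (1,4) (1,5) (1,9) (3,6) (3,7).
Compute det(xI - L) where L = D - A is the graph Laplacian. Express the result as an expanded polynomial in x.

Reading degrees in the order [0, 1, 2, 3, 4, 5, 6, 7, 8, 9] gives [3, 4, 1, 4, 1, 1, 1, 1, 1, 1]; set D = diag(3, 4, 1, 4, 1, 1, 1, 1, 1, 1) and form L = D - A. L has integer entries, so p(x) = det(xI - L) has integer coefficients. Expanding the determinant yields x^10 - 18x^9 + 129x^8 - 480x^7 + 1023x^6 - 1308x^5 + 1011x^4 - 456x^3 + 108x^2 - 10x. The coefficient of x^9 equals -trace(L) = -18, matching the sum of degrees. There is one zero in the spectrum, matching the 1 component. By the matrix-tree theorem the graph has (1/10) * product of the nonzero eigenvalues = 1 spanning tree.

x^10 - 18x^9 + 129x^8 - 480x^7 + 1023x^6 - 1308x^5 + 1011x^4 - 456x^3 + 108x^2 - 10x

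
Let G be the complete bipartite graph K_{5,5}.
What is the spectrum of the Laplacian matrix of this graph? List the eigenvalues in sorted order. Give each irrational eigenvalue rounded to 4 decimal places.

The graph has 10 vertices and degree multiset [5, 5, 5, 5, 5, 5, 5, 5, 5, 5]; D is the diagonal matrix of degrees and L = D - A. Diagonalising L (or applying a numerical eigensolver to the 10x10 matrix) gives the spectrum above. The single zero eigenvalue shows the graph is connected. By the matrix-tree theorem the graph has (1/10) * product of the nonzero eigenvalues = 390625 spanning trees.

[0, 5, 5, 5, 5, 5, 5, 5, 5, 10]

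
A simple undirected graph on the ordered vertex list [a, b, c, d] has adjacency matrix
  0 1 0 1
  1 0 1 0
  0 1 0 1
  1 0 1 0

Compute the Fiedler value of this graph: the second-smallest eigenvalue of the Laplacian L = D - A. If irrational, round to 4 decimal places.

2

Each diagonal entry of L is the vertex degree and each off-diagonal entry is -1 where an edge is present, 0 otherwise; in the order [a, b, c, d] the diagonal is [2, 2, 2, 2]. The sorted Laplacian eigenvalues are [0, 2, 2, 4]; the algebraic connectivity is the second entry, 2. There is one zero in the spectrum, matching the 1 component. The eigenvalues sum to 8, which equals trace(L) = 2|E|.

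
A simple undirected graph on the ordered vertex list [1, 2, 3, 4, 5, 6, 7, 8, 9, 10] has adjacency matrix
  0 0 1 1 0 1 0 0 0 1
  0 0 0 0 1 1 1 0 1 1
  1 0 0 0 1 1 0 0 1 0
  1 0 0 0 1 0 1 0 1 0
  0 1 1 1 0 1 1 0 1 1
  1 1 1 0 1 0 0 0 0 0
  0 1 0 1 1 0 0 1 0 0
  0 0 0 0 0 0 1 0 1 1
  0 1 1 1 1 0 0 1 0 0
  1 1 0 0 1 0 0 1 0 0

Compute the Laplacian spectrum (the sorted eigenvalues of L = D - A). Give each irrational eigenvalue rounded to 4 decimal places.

Reading degrees in the order [1, 2, 3, 4, 5, 6, 7, 8, 9, 10] gives [4, 5, 4, 4, 7, 4, 4, 3, 5, 4]; set D = diag(4, 5, 4, 4, 7, 4, 4, 3, 5, 4) and form L = D - A. Diagonalising L (or applying a numerical eigensolver to the 10x10 matrix) gives the spectrum above. By the matrix-tree theorem the graph has (1/10) * product of the nonzero eigenvalues = 78051 spanning trees.

[0, 2.1337, 3.1614, 3.6614, 3.7473, 4.4480, 5.1255, 6.0492, 7.3235, 8.3500]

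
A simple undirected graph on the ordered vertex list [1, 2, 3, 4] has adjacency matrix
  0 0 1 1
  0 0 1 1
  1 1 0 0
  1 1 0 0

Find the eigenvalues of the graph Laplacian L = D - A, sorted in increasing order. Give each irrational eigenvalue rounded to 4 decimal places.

Reading degrees in the order [1, 2, 3, 4] gives [2, 2, 2, 2]; set D = diag(2, 2, 2, 2) and form L = D - A. Since every row of L sums to 0, the all-ones vector is in the kernel and 0 is an eigenvalue. The single zero eigenvalue shows the graph is connected. The eigenvalues sum to 8, which equals trace(L) = 2|E|.

[0, 2, 2, 4]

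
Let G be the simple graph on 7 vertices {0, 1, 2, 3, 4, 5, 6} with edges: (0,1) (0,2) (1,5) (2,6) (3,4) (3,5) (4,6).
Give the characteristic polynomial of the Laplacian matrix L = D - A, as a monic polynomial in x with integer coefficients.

x^7 - 14x^6 + 77x^5 - 210x^4 + 294x^3 - 196x^2 + 49x

With the vertex order [0, 1, 2, 3, 4, 5, 6], the degrees are [2, 2, 2, 2, 2, 2, 2], giving D = diag(2, 2, 2, 2, 2, 2, 2) and L = D - A. L has integer entries, so p(x) = det(xI - L) has integer coefficients. Expanding the determinant yields x^7 - 14x^6 + 77x^5 - 210x^4 + 294x^3 - 196x^2 + 49x. The constant term is 0 because L is singular (the all-ones vector lies in its kernel). The eigenvalues sum to 14, which equals trace(L) = 2|E|.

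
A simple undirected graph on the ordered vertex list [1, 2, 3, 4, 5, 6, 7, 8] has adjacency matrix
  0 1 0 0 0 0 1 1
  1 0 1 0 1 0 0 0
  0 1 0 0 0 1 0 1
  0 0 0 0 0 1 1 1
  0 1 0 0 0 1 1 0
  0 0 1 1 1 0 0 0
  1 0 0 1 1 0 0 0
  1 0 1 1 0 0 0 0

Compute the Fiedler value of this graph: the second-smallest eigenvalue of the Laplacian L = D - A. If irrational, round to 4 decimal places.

2

With the vertex order [1, 2, 3, 4, 5, 6, 7, 8], the degrees are [3, 3, 3, 3, 3, 3, 3, 3], giving D = diag(3, 3, 3, 3, 3, 3, 3, 3) and L = D - A. The smallest Laplacian eigenvalue is always 0. The next one, lambda_2 = 2, measures how hard the graph is to disconnect: larger values mean better connectivity. By the matrix-tree theorem the graph has (1/8) * product of the nonzero eigenvalues = 384 spanning trees.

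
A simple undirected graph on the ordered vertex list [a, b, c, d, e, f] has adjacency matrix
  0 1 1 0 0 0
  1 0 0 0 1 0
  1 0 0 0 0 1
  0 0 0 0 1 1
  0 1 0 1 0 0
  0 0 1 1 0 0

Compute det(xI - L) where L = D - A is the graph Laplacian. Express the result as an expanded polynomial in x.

Each diagonal entry of L is the vertex degree and each off-diagonal entry is -1 where an edge is present, 0 otherwise; in the order [a, b, c, d, e, f] the diagonal is [2, 2, 2, 2, 2, 2]. Computing det(xI - L) by cofactor expansion (or equivalently via sum-over-permutations) gives x^6 - 12x^5 + 54x^4 - 112x^3 + 105x^2 - 36x. The coefficient of x^5 equals -trace(L) = -12, matching the sum of degrees. The largest eigenvalue, 4, is at most the vertex count 6. The eigenvalues sum to 12, which equals trace(L) = 2|E|.

x^6 - 12x^5 + 54x^4 - 112x^3 + 105x^2 - 36x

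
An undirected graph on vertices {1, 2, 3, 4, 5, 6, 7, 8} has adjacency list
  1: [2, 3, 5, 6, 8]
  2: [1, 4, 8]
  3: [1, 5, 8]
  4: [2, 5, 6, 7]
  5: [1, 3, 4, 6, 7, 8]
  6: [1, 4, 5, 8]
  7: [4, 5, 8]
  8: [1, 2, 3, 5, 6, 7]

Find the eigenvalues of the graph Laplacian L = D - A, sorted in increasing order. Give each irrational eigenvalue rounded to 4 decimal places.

[0, 2.4488, 2.7547, 3.5633, 4.6373, 6.1889, 6.9486, 7.4584]

With the vertex order [1, 2, 3, 4, 5, 6, 7, 8], the degrees are [5, 3, 3, 4, 6, 4, 3, 6], giving D = diag(5, 3, 3, 4, 6, 4, 3, 6) and L = D - A. L is symmetric positive semidefinite, so every eigenvalue is real and nonnegative. The single zero eigenvalue shows the graph is connected. The eigenvalues sum to 34, which equals trace(L) = 2|E|.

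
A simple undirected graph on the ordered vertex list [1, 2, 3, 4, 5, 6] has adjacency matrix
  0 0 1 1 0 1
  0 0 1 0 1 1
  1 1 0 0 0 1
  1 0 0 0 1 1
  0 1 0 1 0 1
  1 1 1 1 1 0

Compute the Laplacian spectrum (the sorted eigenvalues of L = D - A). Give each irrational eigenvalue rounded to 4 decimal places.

[0, 2.3820, 2.3820, 4.6180, 4.6180, 6]

Reading degrees in the order [1, 2, 3, 4, 5, 6] gives [3, 3, 3, 3, 3, 5]; set D = diag(3, 3, 3, 3, 3, 5) and form L = D - A. Since every row of L sums to 0, the all-ones vector is in the kernel and 0 is an eigenvalue. The largest eigenvalue, 6, is at most the vertex count 6.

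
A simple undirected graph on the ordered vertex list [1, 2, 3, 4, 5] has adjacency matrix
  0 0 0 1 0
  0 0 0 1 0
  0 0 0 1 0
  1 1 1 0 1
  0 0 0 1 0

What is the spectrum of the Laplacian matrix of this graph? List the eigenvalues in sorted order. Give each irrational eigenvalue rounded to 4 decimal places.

[0, 1, 1, 1, 5]

With the vertex order [1, 2, 3, 4, 5], the degrees are [1, 1, 1, 4, 1], giving D = diag(1, 1, 1, 4, 1) and L = D - A. Since every row of L sums to 0, the all-ones vector is in the kernel and 0 is an eigenvalue. The single zero eigenvalue shows the graph is connected.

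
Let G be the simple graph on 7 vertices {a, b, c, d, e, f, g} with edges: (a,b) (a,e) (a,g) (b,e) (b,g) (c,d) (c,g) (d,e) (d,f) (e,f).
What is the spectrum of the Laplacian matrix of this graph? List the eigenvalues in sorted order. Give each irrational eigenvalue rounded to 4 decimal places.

Reading degrees in the order [a, b, c, d, e, f, g] gives [3, 3, 2, 3, 4, 2, 3]; set D = diag(3, 3, 2, 3, 4, 2, 3) and form L = D - A. The multiplicity of 0 as a Laplacian eigenvalue equals the number of connected components. The single zero eigenvalue shows the graph is connected. The largest eigenvalue, 5.3429, is at most the vertex count 7. The eigenvalues sum to 20, which equals trace(L) = 2|E|.

[0, 1.1864, 1.5858, 3.4707, 4, 4.4142, 5.3429]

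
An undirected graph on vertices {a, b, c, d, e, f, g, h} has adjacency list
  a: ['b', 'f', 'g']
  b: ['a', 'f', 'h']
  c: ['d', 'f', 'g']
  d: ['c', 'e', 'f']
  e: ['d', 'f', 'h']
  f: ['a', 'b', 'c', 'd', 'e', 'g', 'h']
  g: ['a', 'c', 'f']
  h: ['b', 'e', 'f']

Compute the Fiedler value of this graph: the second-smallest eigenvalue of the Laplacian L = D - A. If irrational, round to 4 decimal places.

1.7530

Reading degrees in the order [a, b, c, d, e, f, g, h] gives [3, 3, 3, 3, 3, 7, 3, 3]; set D = diag(3, 3, 3, 3, 3, 7, 3, 3) and form L = D - A. Computing the eigenvalues of L and sorting gives [0, 1.7530, 1.7530, 3.4450, 3.4450, 4.8019, 4.8019, 8]. The Fiedler value lambda_2 = 1.7530 is strictly positive, so the graph is connected. The largest eigenvalue, 8, is at most the vertex count 8.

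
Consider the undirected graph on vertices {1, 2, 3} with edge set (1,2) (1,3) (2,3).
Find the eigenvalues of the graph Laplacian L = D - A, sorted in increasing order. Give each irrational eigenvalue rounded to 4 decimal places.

[0, 3, 3]

Reading degrees in the order [1, 2, 3] gives [2, 2, 2]; set D = diag(2, 2, 2) and form L = D - A. Diagonalising L (or applying a numerical eigensolver to the 3x3 matrix) gives the spectrum above. The single zero eigenvalue shows the graph is connected. The largest eigenvalue, 3, is at most the vertex count 3.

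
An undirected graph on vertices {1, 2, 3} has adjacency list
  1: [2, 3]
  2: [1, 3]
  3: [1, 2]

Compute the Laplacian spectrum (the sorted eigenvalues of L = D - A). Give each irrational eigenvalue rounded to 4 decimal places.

[0, 3, 3]

Each diagonal entry of L is the vertex degree and each off-diagonal entry is -1 where an edge is present, 0 otherwise; in the order [1, 2, 3] the diagonal is [2, 2, 2]. Since every row of L sums to 0, the all-ones vector is in the kernel and 0 is an eigenvalue. The single zero eigenvalue shows the graph is connected. The eigenvalues sum to 6, which equals trace(L) = 2|E|. There is one zero in the spectrum, matching the 1 component.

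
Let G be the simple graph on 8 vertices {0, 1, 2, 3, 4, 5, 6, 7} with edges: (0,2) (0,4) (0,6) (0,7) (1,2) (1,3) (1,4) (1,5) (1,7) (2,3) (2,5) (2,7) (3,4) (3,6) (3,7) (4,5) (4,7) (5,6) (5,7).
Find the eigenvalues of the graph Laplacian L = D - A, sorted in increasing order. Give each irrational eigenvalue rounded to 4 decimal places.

Reading degrees in the order [0, 1, 2, 3, 4, 5, 6, 7] gives [4, 5, 5, 5, 5, 5, 3, 6]; set D = diag(4, 5, 5, 5, 5, 5, 3, 6) and form L = D - A. Since every row of L sums to 0, the all-ones vector is in the kernel and 0 is an eigenvalue. The single zero eigenvalue shows the graph is connected. There is one zero in the spectrum, matching the 1 component.

[0, 2.8751, 4, 5, 5, 6.3633, 7, 7.7616]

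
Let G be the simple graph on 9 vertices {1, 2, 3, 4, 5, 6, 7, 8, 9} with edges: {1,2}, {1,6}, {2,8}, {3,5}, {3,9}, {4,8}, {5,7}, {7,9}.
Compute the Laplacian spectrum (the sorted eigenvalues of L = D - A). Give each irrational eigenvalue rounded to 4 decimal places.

With the vertex order [1, 2, 3, 4, 5, 6, 7, 8, 9], the degrees are [2, 2, 2, 1, 2, 1, 2, 2, 2], giving D = diag(2, 2, 2, 1, 2, 1, 2, 2, 2) and L = D - A. The multiplicity of 0 as a Laplacian eigenvalue equals the number of connected components. The 2 zero eigenvalues correspond to the 2 connected components. There are 2 zeros in the spectrum, matching the 2 components.

[0, 0, 0.3820, 1.3820, 2, 2, 2.6180, 3.6180, 4]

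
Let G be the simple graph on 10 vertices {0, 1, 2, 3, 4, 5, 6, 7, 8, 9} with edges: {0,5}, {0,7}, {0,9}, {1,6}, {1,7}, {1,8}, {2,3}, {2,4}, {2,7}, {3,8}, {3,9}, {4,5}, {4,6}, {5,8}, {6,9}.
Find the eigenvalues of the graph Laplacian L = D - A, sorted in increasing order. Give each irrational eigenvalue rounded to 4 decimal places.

Reading degrees in the order [0, 1, 2, 3, 4, 5, 6, 7, 8, 9] gives [3, 3, 3, 3, 3, 3, 3, 3, 3, 3]; set D = diag(3, 3, 3, 3, 3, 3, 3, 3, 3, 3) and form L = D - A. Diagonalising L (or applying a numerical eigensolver to the 10x10 matrix) gives the spectrum above. The largest eigenvalue, 5, is at most the vertex count 10. The eigenvalues sum to 30, which equals trace(L) = 2|E|.

[0, 2, 2, 2, 2, 2, 5, 5, 5, 5]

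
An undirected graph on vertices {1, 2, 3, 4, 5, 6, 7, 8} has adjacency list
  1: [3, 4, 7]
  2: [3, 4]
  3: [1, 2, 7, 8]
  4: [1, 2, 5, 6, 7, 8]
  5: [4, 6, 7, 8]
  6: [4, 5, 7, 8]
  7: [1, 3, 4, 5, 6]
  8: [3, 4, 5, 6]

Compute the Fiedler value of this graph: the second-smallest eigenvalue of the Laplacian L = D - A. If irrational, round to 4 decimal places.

Reading degrees in the order [1, 2, 3, 4, 5, 6, 7, 8] gives [3, 2, 4, 6, 4, 4, 5, 4]; set D = diag(3, 2, 4, 6, 4, 4, 5, 4) and form L = D - A. The smallest Laplacian eigenvalue is always 0. The next one, lambda_2 = 1.7835, measures how hard the graph is to disconnect: larger values mean better connectivity.

1.7835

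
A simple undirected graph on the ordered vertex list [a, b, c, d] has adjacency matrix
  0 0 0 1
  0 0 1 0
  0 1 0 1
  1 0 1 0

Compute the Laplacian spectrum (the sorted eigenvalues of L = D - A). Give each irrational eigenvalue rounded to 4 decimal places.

Reading degrees in the order [a, b, c, d] gives [1, 1, 2, 2]; set D = diag(1, 1, 2, 2) and form L = D - A. Since every row of L sums to 0, the all-ones vector is in the kernel and 0 is an eigenvalue. The single zero eigenvalue shows the graph is connected. By the matrix-tree theorem the graph has (1/4) * product of the nonzero eigenvalues = 1 spanning tree. The eigenvalues sum to 6, which equals trace(L) = 2|E|.

[0, 0.5858, 2, 3.4142]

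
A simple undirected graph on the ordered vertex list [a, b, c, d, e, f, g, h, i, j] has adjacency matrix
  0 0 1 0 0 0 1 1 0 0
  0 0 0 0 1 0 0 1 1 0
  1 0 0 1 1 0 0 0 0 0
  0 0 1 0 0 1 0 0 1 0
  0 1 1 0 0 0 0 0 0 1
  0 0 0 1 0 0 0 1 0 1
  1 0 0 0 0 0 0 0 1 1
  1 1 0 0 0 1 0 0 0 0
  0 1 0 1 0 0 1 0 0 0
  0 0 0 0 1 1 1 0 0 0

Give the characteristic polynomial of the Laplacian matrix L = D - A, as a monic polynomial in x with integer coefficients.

Each diagonal entry of L is the vertex degree and each off-diagonal entry is -1 where an edge is present, 0 otherwise; in the order [a, b, c, d, e, f, g, h, i, j] the diagonal is [3, 3, 3, 3, 3, 3, 3, 3, 3, 3]. The eigenvalues of L are [0, 2, 2, 2, 2, 2, 5, 5, 5, 5]; the characteristic polynomial is the product of (x - lambda_i), which multiplies out to x^10 - 30x^9 + 390x^8 - 2880x^7 + 13305x^6 - 39882x^5 + 77640x^4 - 94800x^3 + 66000x^2 - 20000x. The constant term is 0 because L is singular (the all-ones vector lies in its kernel). The largest eigenvalue, 5, is at most the vertex count 10.

x^10 - 30x^9 + 390x^8 - 2880x^7 + 13305x^6 - 39882x^5 + 77640x^4 - 94800x^3 + 66000x^2 - 20000x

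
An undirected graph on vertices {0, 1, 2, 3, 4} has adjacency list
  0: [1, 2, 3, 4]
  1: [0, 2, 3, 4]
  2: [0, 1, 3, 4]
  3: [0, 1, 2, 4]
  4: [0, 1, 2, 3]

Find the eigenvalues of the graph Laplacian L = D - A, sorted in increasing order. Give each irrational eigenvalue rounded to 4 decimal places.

Reading degrees in the order [0, 1, 2, 3, 4] gives [4, 4, 4, 4, 4]; set D = diag(4, 4, 4, 4, 4) and form L = D - A. L is symmetric positive semidefinite, so every eigenvalue is real and nonnegative.

[0, 5, 5, 5, 5]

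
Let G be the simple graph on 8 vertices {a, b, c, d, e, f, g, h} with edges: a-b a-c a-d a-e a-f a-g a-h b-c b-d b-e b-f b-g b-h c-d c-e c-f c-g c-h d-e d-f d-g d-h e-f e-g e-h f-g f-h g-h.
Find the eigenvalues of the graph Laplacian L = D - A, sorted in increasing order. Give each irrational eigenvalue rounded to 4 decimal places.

With the vertex order [a, b, c, d, e, f, g, h], the degrees are [7, 7, 7, 7, 7, 7, 7, 7], giving D = diag(7, 7, 7, 7, 7, 7, 7, 7) and L = D - A. Diagonalising L (or applying a numerical eigensolver to the 8x8 matrix) gives the spectrum above. The single zero eigenvalue shows the graph is connected.

[0, 8, 8, 8, 8, 8, 8, 8]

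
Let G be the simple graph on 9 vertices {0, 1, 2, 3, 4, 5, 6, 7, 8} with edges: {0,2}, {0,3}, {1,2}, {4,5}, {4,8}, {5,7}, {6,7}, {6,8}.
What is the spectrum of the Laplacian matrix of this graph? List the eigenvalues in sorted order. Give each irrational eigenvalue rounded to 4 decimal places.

[0, 0, 0.5858, 1.3820, 1.3820, 2, 3.4142, 3.6180, 3.6180]

Each diagonal entry of L is the vertex degree and each off-diagonal entry is -1 where an edge is present, 0 otherwise; in the order [0, 1, 2, 3, 4, 5, 6, 7, 8] the diagonal is [2, 1, 2, 1, 2, 2, 2, 2, 2]. Since every row of L sums to 0, the all-ones vector is in the kernel and 0 is an eigenvalue. The 2 zero eigenvalues correspond to the 2 connected components.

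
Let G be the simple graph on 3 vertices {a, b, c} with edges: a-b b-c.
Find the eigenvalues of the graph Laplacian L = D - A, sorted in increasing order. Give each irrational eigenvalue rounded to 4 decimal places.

Each diagonal entry of L is the vertex degree and each off-diagonal entry is -1 where an edge is present, 0 otherwise; in the order [a, b, c] the diagonal is [1, 2, 1]. L is symmetric positive semidefinite, so every eigenvalue is real and nonnegative. The single zero eigenvalue shows the graph is connected. The largest eigenvalue, 3, is at most the vertex count 3.

[0, 1, 3]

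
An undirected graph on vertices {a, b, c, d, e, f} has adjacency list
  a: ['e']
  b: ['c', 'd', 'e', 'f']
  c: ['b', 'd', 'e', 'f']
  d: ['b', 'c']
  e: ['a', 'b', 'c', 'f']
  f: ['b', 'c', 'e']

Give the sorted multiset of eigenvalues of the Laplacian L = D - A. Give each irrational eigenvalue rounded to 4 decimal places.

With the vertex order [a, b, c, d, e, f], the degrees are [1, 4, 4, 2, 4, 3], giving D = diag(1, 4, 4, 2, 4, 3) and L = D - A. Since every row of L sums to 0, the all-ones vector is in the kernel and 0 is an eigenvalue. The single zero eigenvalue shows the graph is connected. There is one zero in the spectrum, matching the 1 component.

[0, 0.8929, 2.2123, 4.5262, 5, 5.3686]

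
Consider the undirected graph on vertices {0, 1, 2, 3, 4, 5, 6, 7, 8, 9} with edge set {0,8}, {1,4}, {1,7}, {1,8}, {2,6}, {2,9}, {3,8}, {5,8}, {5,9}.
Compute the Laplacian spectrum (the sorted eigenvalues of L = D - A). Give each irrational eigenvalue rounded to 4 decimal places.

[0, 0.1592, 0.4563, 1, 1, 1, 2.2121, 3.2583, 3.5836, 5.3305]

Reading degrees in the order [0, 1, 2, 3, 4, 5, 6, 7, 8, 9] gives [1, 3, 2, 1, 1, 2, 1, 1, 4, 2]; set D = diag(1, 3, 2, 1, 1, 2, 1, 1, 4, 2) and form L = D - A. Diagonalising L (or applying a numerical eigensolver to the 10x10 matrix) gives the spectrum above. The single zero eigenvalue shows the graph is connected. The eigenvalues sum to 18, which equals trace(L) = 2|E|.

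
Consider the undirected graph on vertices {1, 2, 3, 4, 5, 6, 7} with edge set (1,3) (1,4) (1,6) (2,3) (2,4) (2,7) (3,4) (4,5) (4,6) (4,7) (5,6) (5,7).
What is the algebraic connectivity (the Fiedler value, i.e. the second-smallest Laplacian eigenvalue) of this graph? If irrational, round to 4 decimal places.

2

Reading degrees in the order [1, 2, 3, 4, 5, 6, 7] gives [3, 3, 3, 6, 3, 3, 3]; set D = diag(3, 3, 3, 6, 3, 3, 3) and form L = D - A. Computing the eigenvalues of L and sorting gives [0, 2, 2, 4, 4, 5, 7]. The Fiedler value lambda_2 = 2 is strictly positive, so the graph is connected. The eigenvalues sum to 24, which equals trace(L) = 2|E|.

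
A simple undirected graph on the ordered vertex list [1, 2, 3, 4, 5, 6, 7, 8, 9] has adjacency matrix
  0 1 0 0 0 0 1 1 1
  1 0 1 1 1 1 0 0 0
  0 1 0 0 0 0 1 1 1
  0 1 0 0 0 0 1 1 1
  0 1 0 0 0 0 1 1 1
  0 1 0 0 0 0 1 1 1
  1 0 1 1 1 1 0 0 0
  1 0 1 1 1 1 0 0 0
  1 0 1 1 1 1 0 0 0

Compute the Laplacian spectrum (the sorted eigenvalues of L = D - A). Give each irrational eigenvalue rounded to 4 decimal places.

Each diagonal entry of L is the vertex degree and each off-diagonal entry is -1 where an edge is present, 0 otherwise; in the order [1, 2, 3, 4, 5, 6, 7, 8, 9] the diagonal is [4, 5, 4, 4, 4, 4, 5, 5, 5]. L is symmetric positive semidefinite, so every eigenvalue is real and nonnegative. The single zero eigenvalue shows the graph is connected. The largest eigenvalue, 9, is at most the vertex count 9.

[0, 4, 4, 4, 4, 5, 5, 5, 9]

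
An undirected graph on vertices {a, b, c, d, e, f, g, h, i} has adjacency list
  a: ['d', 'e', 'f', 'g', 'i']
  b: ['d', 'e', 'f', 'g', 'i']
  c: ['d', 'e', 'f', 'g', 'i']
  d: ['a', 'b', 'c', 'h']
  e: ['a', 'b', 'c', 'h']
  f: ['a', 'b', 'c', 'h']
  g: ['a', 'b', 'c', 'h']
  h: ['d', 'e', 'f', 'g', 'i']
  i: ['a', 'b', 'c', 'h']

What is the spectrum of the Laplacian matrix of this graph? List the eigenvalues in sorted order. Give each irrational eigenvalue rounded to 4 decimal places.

Reading degrees in the order [a, b, c, d, e, f, g, h, i] gives [5, 5, 5, 4, 4, 4, 4, 5, 4]; set D = diag(5, 5, 5, 4, 4, 4, 4, 5, 4) and form L = D - A. The multiplicity of 0 as a Laplacian eigenvalue equals the number of connected components. The single zero eigenvalue shows the graph is connected. There is one zero in the spectrum, matching the 1 component.

[0, 4, 4, 4, 4, 5, 5, 5, 9]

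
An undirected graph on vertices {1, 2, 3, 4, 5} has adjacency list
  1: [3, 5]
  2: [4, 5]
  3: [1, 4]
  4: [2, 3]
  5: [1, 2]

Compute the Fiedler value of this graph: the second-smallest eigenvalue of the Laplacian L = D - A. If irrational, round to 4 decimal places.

With the vertex order [1, 2, 3, 4, 5], the degrees are [2, 2, 2, 2, 2], giving D = diag(2, 2, 2, 2, 2) and L = D - A. The smallest Laplacian eigenvalue is always 0. The next one, lambda_2 = 1.3820, measures how hard the graph is to disconnect: larger values mean better connectivity. There is one zero in the spectrum, matching the 1 component.

1.3820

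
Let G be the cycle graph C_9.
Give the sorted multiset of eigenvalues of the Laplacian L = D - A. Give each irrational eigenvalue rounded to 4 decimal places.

[0, 0.4679, 0.4679, 1.6527, 1.6527, 3, 3, 3.8794, 3.8794]

The graph has 9 vertices and degree multiset [2, 2, 2, 2, 2, 2, 2, 2, 2]; D is the diagonal matrix of degrees and L = D - A. The multiplicity of 0 as a Laplacian eigenvalue equals the number of connected components. By the matrix-tree theorem the graph has (1/9) * product of the nonzero eigenvalues = 9 spanning trees.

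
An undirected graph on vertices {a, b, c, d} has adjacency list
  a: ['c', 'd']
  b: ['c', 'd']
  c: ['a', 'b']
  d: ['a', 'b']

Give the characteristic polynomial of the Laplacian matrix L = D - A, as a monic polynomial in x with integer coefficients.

x^4 - 8x^3 + 20x^2 - 16x

Reading degrees in the order [a, b, c, d] gives [2, 2, 2, 2]; set D = diag(2, 2, 2, 2) and form L = D - A. L has integer entries, so p(x) = det(xI - L) has integer coefficients. Expanding the determinant yields x^4 - 8x^3 + 20x^2 - 16x. The constant term is 0 because L is singular (the all-ones vector lies in its kernel). The largest eigenvalue, 4, is at most the vertex count 4.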